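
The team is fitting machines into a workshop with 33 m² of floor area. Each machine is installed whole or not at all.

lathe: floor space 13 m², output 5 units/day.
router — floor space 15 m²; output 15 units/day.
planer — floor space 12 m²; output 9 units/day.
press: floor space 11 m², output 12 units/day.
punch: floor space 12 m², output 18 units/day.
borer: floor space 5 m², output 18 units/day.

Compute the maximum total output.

51

This is a 0-1 knapsack instance.
Take router, punch, and borer: floor space 15 + 12 + 5 = 32 ≤ 33, output 15 + 18 + 18 = 51.
No other feasible combination does better.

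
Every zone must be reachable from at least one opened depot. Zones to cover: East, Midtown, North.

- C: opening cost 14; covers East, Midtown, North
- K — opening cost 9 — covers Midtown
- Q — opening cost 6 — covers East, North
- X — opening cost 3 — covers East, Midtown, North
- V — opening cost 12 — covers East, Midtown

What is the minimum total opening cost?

3

X alone covers East, Midtown, North — every zone.
Total opening cost: 3.
No cover costs less than 3.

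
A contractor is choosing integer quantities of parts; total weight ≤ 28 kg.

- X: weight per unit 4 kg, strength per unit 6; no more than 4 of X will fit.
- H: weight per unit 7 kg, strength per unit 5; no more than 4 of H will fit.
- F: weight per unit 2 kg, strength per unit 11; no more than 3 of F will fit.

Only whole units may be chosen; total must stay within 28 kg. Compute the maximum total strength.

F has the best ratio (11/2); taking only F gives at most 3×11 = 33 (stopped by the supply cap of 3).
Mixing does better — 4×X and 3×F: weight 22 ≤ 28, strength 4·6 + 3·11 = 57.

57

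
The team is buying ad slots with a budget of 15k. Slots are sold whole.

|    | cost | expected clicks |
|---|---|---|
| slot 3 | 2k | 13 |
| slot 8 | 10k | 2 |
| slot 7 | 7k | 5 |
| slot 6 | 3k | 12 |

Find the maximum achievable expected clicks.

30

slot 3 + slot 8 + slot 6: cost 2 + 10 + 3 = 15 ≤ 15, expected clicks 13 + 2 + 12 = 27.
slot 3 + slot 6: cost 2 + 3 = 5 ≤ 15, expected clicks 13 + 12 = 25.
slot 3 + slot 7 + slot 6: cost 2 + 7 + 3 = 12 ≤ 15, expected clicks 13 + 5 + 12 = 30.
Best is slot 3, slot 7, and slot 6 with total expected clicks 30.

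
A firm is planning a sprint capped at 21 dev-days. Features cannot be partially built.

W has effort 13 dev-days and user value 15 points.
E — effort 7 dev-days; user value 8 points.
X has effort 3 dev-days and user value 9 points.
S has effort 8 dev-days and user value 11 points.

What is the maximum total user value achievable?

28

Allowing fractional choices, the relaxed optimum would be about 31.5, but features are indivisible.
E + X + S: effort 7 + 3 + 8 = 18 ≤ 21, user value 8 + 9 + 11 = 28.
W + X: effort 13 + 3 = 16 ≤ 21, user value 15 + 9 = 24.
W + S: effort 13 + 8 = 21 ≤ 21, user value 15 + 11 = 26.
Best is E, X, and S with total user value 28.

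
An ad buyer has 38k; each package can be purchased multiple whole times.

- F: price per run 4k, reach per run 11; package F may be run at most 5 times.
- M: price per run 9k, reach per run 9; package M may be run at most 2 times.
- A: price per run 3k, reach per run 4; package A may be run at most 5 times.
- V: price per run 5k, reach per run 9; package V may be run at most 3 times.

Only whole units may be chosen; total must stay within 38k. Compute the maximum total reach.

86

5×F and 3×V: price 35 ≤ 38, reach 5·11 + 3·9 = 82.
5×F, 1×A, and 3×V: price 38 ≤ 38, reach 5·11 + 1·4 + 3·9 = 86.
Best is 86.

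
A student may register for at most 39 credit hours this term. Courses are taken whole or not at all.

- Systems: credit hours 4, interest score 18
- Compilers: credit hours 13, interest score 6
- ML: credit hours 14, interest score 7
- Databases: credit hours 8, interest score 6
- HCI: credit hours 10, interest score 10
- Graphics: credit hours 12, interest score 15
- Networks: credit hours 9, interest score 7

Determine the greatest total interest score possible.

50

Allowing fractional choices, the relaxed optimum would be about 53.0, but courses are indivisible.
Systems + Databases + HCI + Graphics: credit hours 4 + 8 + 10 + 12 = 34 ≤ 39, interest score 18 + 6 + 10 + 15 = 49.
Systems + Compilers + HCI + Graphics: credit hours 4 + 13 + 10 + 12 = 39 ≤ 39, interest score 18 + 6 + 10 + 15 = 49.
Systems + HCI + Graphics + Networks: credit hours 4 + 10 + 12 + 9 = 35 ≤ 39, interest score 18 + 10 + 15 + 7 = 50.
Best is Systems, HCI, Graphics, and Networks with total interest score 50.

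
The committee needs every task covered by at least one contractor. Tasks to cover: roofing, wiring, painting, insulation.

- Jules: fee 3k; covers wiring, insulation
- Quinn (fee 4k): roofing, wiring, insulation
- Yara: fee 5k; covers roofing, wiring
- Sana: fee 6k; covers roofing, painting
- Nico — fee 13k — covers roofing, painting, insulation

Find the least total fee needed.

9

This is a weighted set-cover instance.
Choose Jules and Sana: together they cover roofing, wiring, painting, insulation — every task.
Total fee: 3 + 6 = 9.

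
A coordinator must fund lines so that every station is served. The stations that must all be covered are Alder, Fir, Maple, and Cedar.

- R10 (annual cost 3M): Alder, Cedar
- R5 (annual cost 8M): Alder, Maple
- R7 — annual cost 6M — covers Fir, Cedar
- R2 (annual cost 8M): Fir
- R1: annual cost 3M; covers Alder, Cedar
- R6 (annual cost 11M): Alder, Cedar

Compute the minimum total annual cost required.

The greedy cost-per-new-station heuristic would pick R10, R7, and R5 for 17, but a cheaper cover exists.
Choose R5 and R7: together they cover Alder, Fir, Maple, Cedar — every station.
Total annual cost: 8 + 6 = 14.
No cover costs less than 14.

14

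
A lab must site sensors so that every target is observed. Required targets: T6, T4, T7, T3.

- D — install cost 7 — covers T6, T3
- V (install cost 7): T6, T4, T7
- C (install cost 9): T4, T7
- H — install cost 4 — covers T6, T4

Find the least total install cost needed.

This is a weighted set-cover instance.
Choose D and V: together they cover T6, T4, T7, T3 — every target.
Total install cost: 7 + 7 = 14.

14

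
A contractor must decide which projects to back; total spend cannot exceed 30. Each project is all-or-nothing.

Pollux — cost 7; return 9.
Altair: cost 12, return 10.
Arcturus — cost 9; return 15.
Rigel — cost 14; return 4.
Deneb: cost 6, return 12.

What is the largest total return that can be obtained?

Allowing fractional choices, the relaxed optimum would be about 42.7, but projects are indivisible.
Altair + Arcturus + Deneb: cost 12 + 9 + 6 = 27 ≤ 30, return 10 + 15 + 12 = 37.
Pollux + Arcturus + Deneb: cost 7 + 9 + 6 = 22 ≤ 30, return 9 + 15 + 12 = 36.
Best is Altair, Arcturus, and Deneb with total return 37.

37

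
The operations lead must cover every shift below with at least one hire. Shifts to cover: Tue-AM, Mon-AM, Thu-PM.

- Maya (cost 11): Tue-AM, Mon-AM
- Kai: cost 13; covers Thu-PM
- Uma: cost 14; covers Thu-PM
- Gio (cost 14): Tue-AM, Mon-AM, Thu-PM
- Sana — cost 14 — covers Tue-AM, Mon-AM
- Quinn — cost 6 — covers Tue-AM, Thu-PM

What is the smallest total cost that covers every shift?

14

Gio alone covers Tue-AM, Mon-AM, Thu-PM — every shift.
Total cost: 14.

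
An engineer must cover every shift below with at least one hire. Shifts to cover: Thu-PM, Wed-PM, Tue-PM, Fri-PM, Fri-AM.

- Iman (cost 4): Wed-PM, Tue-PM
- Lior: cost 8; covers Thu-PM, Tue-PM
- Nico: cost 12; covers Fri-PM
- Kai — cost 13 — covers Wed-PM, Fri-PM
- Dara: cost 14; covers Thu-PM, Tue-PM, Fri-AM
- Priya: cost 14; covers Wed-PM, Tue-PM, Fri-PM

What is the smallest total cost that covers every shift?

27

The greedy cost-per-new-shift heuristic would pick Iman, Dara, and Nico for 30, but a cheaper cover exists.
Choose Kai and Dara: together they cover Thu-PM, Wed-PM, Tue-PM, Fri-PM, Fri-AM — every shift.
Total cost: 13 + 14 = 27.
No cover costs less than 27.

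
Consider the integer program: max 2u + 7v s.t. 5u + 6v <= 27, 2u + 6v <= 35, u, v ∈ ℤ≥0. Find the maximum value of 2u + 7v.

The continuous relaxation peaks at (0, 4.5) with value 31.50; rounding to a feasible lattice point costs some objective.
(u,v)=(0,4): 5·0+6·4=24≤27, 2·0+6·4=24≤35, objective 28.
(u,v)=(1,3): 5·1+6·3=23≤27, 2·1+6·3=20≤35, objective 23.
(u,v)=(0,3): 5·0+6·3=18≤27, 2·0+6·3=18≤35, objective 21.
No feasible integer point exceeds 28.

28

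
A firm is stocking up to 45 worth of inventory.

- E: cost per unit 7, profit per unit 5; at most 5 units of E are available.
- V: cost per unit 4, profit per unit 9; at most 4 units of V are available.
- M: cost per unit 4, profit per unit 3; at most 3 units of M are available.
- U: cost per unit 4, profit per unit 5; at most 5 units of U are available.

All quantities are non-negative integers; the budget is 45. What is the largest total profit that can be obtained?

67

4×V, 2×M, and 5×U: cost 44 ≤ 45, profit 4·9 + 2·3 + 5·5 = 67.
1×E, 4×V, and 5×U: cost 43 ≤ 45, profit 1·5 + 4·9 + 5·5 = 66.
Best is 67.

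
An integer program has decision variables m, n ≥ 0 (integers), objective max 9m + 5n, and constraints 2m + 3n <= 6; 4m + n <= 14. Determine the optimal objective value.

(m,n)=(3,0) is feasible, giving 27.
(m,n)=(2,0) is feasible, giving 18.
No feasible integer point exceeds 27.

27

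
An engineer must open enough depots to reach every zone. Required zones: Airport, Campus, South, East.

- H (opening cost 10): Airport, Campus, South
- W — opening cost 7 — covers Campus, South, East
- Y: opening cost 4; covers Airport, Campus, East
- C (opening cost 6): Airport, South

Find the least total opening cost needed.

10

Choose Y and C: together they cover Airport, Campus, South, East — every zone.
Total opening cost: 4 + 6 = 10.
No cover costs less than 10.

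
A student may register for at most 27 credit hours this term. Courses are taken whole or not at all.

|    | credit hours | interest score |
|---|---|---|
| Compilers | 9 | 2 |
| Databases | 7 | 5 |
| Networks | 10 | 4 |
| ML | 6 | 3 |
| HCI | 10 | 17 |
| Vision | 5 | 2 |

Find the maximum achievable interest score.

Treat it as a binary knapsack problem.
Allowing fractional choices, the relaxed optimum would be about 26.6, but courses are indivisible.
Databases + Networks + HCI: credit hours 7 + 10 + 10 = 27 ≤ 27, interest score 5 + 4 + 17 = 26.
Databases + ML + HCI: credit hours 7 + 6 + 10 = 23 ≤ 27, interest score 5 + 3 + 17 = 25.
Databases + HCI + Vision: credit hours 7 + 10 + 5 = 22 ≤ 27, interest score 5 + 17 + 2 = 24.
Best is Databases, Networks, and HCI with total interest score 26.

26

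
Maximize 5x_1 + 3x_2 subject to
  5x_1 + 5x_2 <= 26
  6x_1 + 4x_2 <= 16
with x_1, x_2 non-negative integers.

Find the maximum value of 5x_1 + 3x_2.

(x_1,x_2)=(2,1): 5·2+5·1=15≤26, 6·2+4·1=16≤16, objective 13.
(x_1,x_2)=(1,2): 5·1+5·2=15≤26, 6·1+4·2=14≤16, objective 11.
(x_1,x_2)=(2,0): 5·2+5·0=10≤26, 6·2+4·0=12≤16, objective 10.
The best lattice point is (2,1), giving 13.

13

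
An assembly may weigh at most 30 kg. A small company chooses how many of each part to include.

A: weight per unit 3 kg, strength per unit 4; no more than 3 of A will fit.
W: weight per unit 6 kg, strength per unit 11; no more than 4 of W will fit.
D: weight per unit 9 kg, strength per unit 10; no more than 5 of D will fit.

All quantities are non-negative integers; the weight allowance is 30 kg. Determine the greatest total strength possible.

52

W has the best ratio (11/6); taking only W gives at most 4×11 = 44 (stopped by the supply cap of 4).
Mixing does better — 2×A and 4×W: weight 30 ≤ 30, strength 2·4 + 4·11 = 52.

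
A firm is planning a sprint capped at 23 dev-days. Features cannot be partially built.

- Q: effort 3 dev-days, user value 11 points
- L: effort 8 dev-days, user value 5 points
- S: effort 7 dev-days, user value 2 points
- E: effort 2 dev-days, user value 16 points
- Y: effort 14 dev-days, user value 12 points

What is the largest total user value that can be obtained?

Allowing fractional choices, the relaxed optimum would be about 41.5, but features are indivisible.
Q + L + E: effort 3 + 8 + 2 = 13 ≤ 23, user value 11 + 5 + 16 = 32.
Q + E + Y: effort 3 + 2 + 14 = 19 ≤ 23, user value 11 + 16 + 12 = 39.
Q + L + S + E: effort 3 + 8 + 7 + 2 = 20 ≤ 23, user value 11 + 5 + 2 + 16 = 34.
Best is Q, E, and Y with total user value 39.

39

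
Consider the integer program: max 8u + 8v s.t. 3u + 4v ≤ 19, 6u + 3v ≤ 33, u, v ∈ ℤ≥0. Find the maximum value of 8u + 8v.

(u,v)=(5,1) is feasible, giving 48.
(u,v)=(5,0) is feasible, giving 40.
(u,v)=(4,1) is feasible, giving 40.
No feasible integer point exceeds 48.

48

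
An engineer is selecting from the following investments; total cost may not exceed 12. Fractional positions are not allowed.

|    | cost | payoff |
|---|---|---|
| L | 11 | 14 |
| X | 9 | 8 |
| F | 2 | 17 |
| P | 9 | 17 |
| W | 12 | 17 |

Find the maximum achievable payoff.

34

F + P: cost 2 + 9 = 11 ≤ 12, payoff 17 + 17 = 34.
X + F: cost 9 + 2 = 11 ≤ 12, payoff 8 + 17 = 25.
Best is F and P with total payoff 34.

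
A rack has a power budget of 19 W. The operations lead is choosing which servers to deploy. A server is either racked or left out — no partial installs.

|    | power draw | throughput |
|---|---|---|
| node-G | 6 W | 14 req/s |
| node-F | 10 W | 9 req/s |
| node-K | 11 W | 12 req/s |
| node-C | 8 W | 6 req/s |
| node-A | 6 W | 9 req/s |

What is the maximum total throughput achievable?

This is an integer program with binary decision variables.
node-G + node-K: power draw 6 + 11 = 17 ≤ 19, throughput 14 + 12 = 26.
node-G + node-A: power draw 6 + 6 = 12 ≤ 19, throughput 14 + 9 = 23.
Best is node-G and node-K with total throughput 26.

26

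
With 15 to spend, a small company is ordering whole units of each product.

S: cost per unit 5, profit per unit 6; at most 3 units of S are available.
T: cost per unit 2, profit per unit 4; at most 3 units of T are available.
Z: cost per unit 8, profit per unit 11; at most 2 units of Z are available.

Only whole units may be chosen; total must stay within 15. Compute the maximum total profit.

This is a bounded integer knapsack.
T has the best ratio (4/2); taking only T gives at most 3×4 = 12 (stopped by the supply cap of 3).
Mixing does better — 3×T and 1×Z: cost 14 ≤ 15, profit 3·4 + 1·11 = 23.

23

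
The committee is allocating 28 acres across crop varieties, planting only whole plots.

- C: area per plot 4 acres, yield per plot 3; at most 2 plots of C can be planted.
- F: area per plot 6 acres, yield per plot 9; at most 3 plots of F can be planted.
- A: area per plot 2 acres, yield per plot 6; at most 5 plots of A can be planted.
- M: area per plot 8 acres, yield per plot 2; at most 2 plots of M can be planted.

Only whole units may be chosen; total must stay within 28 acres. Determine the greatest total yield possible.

57

Take 3×F and 5×A: area 28 ≤ 28, yield 3·9 + 5·6 = 57.
A has the best ratio (6/2) and is taken to its limit of 5; remaining capacity is filled optimally with the others.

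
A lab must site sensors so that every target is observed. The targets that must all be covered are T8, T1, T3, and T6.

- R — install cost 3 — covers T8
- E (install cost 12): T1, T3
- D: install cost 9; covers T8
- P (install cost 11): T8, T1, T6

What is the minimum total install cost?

23

This is a weighted set-cover instance.
The greedy cost-per-new-target heuristic would pick R, P, and E for 26, but a cheaper cover exists.
Choose E and P: together they cover T8, T1, T3, T6 — every target.
Total install cost: 12 + 11 = 23.
No cover costs less than 23.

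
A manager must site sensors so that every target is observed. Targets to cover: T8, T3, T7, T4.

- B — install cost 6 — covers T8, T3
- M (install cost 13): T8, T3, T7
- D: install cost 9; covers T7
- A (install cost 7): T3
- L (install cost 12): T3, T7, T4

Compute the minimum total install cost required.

18

Choose B and L: together they cover T8, T3, T7, T4 — every target.
Total install cost: 6 + 12 = 18.
No cover costs less than 18.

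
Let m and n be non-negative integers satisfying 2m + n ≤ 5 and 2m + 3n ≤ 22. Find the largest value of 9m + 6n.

(m,n)=(0,5): 2·0+1·5=5≤5, 2·0+3·5=15≤22, objective 30.
(m,n)=(0,4): 2·0+1·4=4≤5, 2·0+3·4=12≤22, objective 24.
No feasible integer point exceeds 30.

30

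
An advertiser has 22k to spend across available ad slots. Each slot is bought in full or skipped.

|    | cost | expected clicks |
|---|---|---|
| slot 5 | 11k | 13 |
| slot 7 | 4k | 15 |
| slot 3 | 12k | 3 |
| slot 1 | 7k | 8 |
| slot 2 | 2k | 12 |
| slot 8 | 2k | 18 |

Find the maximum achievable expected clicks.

Treat it as a binary knapsack problem.
Take slot 5, slot 7, slot 2, and slot 8: cost 11 + 4 + 2 + 2 = 19 ≤ 22, expected clicks 13 + 15 + 12 + 18 = 58.
No other feasible combination does better.

58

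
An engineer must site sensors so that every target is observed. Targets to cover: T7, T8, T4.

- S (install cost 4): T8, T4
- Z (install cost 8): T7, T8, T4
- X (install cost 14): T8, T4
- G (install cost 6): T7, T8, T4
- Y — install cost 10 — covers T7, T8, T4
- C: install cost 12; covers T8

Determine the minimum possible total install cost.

6

The greedy cost-per-new-target heuristic would pick S and G for 10, but a cheaper cover exists.
G alone covers T7, T8, T4 — every target.
Total install cost: 6.
No cover costs less than 6.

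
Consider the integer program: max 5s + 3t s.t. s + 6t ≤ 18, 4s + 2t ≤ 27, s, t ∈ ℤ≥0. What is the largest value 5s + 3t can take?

Relaxing integrality, the LP optimum is 34.77 at (s,t) = (5.73, 2.05), which is not an integer point.
(s,t)=(6,1): 1·6+6·1=12≤18, 4·6+2·1=26≤27, objective 33.
(s,t)=(5,2): 1·5+6·2=17≤18, 4·5+2·2=24≤27, objective 31.
(s,t)=(6,0): 1·6+6·0=6≤18, 4·6+2·0=24≤27, objective 30.
Maximum is 33 at (s,t)=(6,1).

33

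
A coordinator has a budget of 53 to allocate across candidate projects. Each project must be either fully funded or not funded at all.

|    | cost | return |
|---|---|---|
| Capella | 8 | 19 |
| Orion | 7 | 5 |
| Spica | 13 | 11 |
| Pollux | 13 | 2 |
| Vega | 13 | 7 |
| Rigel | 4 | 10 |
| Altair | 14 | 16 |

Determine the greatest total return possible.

63

Take Capella, Spica, Vega, Rigel, and Altair: cost 8 + 13 + 13 + 4 + 14 = 52 ≤ 53, return 19 + 11 + 7 + 10 + 16 = 63.
No other feasible combination does better.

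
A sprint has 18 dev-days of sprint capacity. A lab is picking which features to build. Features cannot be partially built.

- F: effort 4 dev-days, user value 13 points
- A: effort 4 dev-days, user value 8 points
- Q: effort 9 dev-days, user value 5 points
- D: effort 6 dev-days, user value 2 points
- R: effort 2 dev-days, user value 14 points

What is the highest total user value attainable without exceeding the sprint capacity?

37

Take F, A, D, and R: effort 4 + 4 + 6 + 2 = 16 ≤ 18, user value 13 + 8 + 2 + 14 = 37.
No other feasible combination does better.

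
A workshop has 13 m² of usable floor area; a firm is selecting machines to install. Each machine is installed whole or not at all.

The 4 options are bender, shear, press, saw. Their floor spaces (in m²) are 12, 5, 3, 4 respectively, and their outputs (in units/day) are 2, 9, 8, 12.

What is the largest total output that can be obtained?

Take shear, press, and saw: floor space 5 + 3 + 4 = 12 ≤ 13, output 9 + 8 + 12 = 29.
No other feasible combination does better.

29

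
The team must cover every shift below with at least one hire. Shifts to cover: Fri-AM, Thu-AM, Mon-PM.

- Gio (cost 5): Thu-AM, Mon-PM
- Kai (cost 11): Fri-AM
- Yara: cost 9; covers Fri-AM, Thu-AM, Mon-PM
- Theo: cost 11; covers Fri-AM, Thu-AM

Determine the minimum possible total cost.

9

The greedy cost-per-new-shift heuristic would pick Gio and Yara for 14, but a cheaper cover exists.
Yara alone covers Fri-AM, Thu-AM, Mon-PM — every shift.
Total cost: 9.
No cover costs less than 9.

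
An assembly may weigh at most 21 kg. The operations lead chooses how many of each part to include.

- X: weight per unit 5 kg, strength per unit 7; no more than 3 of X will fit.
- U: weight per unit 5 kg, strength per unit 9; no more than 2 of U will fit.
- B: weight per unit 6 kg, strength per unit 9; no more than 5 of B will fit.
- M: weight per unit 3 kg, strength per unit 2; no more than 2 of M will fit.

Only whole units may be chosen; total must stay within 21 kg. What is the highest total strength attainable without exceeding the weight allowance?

1×X, 2×U, and 1×B: weight 21 ≤ 21, strength 1·7 + 2·9 + 1·9 = 34.
2×X, 1×U, and 1×B: weight 21 ≤ 21, strength 2·7 + 1·9 + 1·9 = 32.
Best is 34.

34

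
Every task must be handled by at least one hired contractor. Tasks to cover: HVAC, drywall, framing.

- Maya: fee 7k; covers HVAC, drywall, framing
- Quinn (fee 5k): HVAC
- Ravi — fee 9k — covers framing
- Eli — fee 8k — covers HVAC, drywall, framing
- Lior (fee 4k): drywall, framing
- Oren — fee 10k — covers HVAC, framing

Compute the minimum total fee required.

7

This is a weighted set-cover instance.
The greedy cost-per-new-task heuristic would pick Lior and Quinn for 9, but a cheaper cover exists.
Maya alone covers HVAC, drywall, framing — every task.
Total fee: 7.
No cover costs less than 7.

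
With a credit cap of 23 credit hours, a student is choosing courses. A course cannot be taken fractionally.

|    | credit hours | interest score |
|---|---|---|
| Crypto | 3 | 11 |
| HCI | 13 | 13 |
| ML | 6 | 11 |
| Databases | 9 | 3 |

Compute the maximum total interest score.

Take Crypto, HCI, and ML: credit hours 3 + 13 + 6 = 22 ≤ 23, interest score 11 + 13 + 11 = 35.
No other feasible combination does better.

35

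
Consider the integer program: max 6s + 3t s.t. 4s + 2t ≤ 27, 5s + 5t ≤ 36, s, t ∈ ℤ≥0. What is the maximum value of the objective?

The continuous relaxation peaks at (6.75, 0) with value 40.50; rounding to a feasible lattice point costs some objective.
(s,t)=(6,1) is feasible, giving 39.
(s,t)=(6,0) is feasible, giving 36.
(s,t)=(5,2) is feasible, giving 36.
The best lattice point is (6,1), giving 39.

39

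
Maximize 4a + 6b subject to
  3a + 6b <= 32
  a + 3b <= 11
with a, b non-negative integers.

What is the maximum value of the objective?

40

(a,b)=(10,0): 3·10+6·0=30≤32, 1·10+3·0=10≤11, objective 40.
(a,b)=(9,0): 3·9+6·0=27≤32, 1·9+3·0=9≤11, objective 36.
Maximum is 40 at (a,b)=(10,0).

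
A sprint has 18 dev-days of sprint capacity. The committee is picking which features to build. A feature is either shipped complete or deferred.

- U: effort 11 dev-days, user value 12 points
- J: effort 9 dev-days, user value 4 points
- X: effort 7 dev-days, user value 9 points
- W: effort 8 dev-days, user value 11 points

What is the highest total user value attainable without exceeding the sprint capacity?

Allowing fractional choices, the relaxed optimum would be about 23.3, but features are indivisible.
X + W: effort 7 + 8 = 15 ≤ 18, user value 9 + 11 = 20.
U + X: effort 11 + 7 = 18 ≤ 18, user value 12 + 9 = 21.
J + W: effort 9 + 8 = 17 ≤ 18, user value 4 + 11 = 15.
Best is U and X with total user value 21.

21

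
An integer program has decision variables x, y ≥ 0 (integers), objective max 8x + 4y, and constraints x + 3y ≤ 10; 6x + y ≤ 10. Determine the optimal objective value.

The continuous relaxation peaks at (1.18, 2.94) with value 21.18; rounding to a feasible lattice point costs some objective.
(x,y)=(1,3) is feasible, giving 20.
(x,y)=(1,2) is feasible, giving 16.
(x,y)=(1,1) is feasible, giving 12.
The best lattice point is (1,3), giving 20.

20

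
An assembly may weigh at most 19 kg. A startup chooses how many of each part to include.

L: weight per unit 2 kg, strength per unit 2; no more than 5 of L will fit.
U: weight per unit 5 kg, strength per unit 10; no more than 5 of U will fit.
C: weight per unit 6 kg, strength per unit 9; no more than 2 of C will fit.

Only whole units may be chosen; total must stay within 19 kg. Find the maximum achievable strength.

1×L and 3×U: weight 17 ≤ 19, strength 1·2 + 3·10 = 32.
2×L and 3×U: weight 19 ≤ 19, strength 2·2 + 3·10 = 34.
Best is 34.

34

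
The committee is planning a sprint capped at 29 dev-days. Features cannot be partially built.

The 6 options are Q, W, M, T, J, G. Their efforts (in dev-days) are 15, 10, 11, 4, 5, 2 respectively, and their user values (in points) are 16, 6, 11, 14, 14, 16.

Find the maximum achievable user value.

Allowing fractional choices, the relaxed optimum would be about 63.0, but features are indivisible.
Q + T + J + G: effort 15 + 4 + 5 + 2 = 26 ≤ 29, user value 16 + 14 + 14 + 16 = 60.
M + T + J + G: effort 11 + 4 + 5 + 2 = 22 ≤ 29, user value 11 + 14 + 14 + 16 = 55.
Best is Q, T, J, and G with total user value 60.

60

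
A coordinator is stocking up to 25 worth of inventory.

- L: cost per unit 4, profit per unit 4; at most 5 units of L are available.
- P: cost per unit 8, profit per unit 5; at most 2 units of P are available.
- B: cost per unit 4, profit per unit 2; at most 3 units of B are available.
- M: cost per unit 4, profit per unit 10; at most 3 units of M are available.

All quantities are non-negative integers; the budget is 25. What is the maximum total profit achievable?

42

M has the best ratio (10/4); taking only M gives at most 3×10 = 30 (stopped by the supply cap of 3).
Mixing does better — 3×L and 3×M: cost 24 ≤ 25, profit 3·4 + 3·10 = 42.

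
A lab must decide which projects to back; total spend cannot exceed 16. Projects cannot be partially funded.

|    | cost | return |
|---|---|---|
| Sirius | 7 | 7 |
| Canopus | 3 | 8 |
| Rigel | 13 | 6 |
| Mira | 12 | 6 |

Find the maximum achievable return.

15

Take Sirius and Canopus: cost 7 + 3 = 10 ≤ 16, return 7 + 8 = 15.
No other feasible combination does better.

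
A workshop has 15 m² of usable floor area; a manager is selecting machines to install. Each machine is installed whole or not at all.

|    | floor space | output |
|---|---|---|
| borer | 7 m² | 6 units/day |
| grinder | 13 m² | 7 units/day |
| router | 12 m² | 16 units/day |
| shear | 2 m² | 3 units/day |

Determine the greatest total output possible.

19

Allowing fractional choices, the relaxed optimum would be about 19.9, but machines are indivisible.
router + shear: floor space 12 + 2 = 14 ≤ 15, output 16 + 3 = 19.
router: floor space 12 ≤ 15, output 16.
Best is router and shear with total output 19.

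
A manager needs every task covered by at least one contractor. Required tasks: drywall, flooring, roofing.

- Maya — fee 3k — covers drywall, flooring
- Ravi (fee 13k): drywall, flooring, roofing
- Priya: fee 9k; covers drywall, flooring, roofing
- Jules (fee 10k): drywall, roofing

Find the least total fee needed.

9

This is an integer covering problem.
The greedy cost-per-new-task heuristic would pick Maya and Priya for 12, but a cheaper cover exists.
Priya alone covers drywall, flooring, roofing — every task.
Total fee: 9.
No cover costs less than 9.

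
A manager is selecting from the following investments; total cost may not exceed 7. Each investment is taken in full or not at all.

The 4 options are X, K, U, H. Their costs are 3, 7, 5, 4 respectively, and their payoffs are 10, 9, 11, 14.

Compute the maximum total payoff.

This is a 0-1 knapsack instance.
Take X and H: cost 3 + 4 = 7 ≤ 7, payoff 10 + 14 = 24.
No other feasible combination does better.

24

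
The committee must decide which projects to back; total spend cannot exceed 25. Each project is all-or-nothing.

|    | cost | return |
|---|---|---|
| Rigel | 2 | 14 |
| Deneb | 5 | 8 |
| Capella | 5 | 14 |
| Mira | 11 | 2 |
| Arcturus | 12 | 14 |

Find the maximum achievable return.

50

Treat it as a binary knapsack problem.
Allowing fractional choices, the relaxed optimum would be about 50.2, but projects are indivisible.
Rigel + Deneb + Capella + Arcturus: cost 2 + 5 + 5 + 12 = 24 ≤ 25, return 14 + 8 + 14 + 14 = 50.
Rigel + Deneb + Capella + Mira: cost 2 + 5 + 5 + 11 = 23 ≤ 25, return 14 + 8 + 14 + 2 = 38.
Rigel + Capella + Arcturus: cost 2 + 5 + 12 = 19 ≤ 25, return 14 + 14 + 14 = 42.
Best is Rigel, Deneb, Capella, and Arcturus with total return 50.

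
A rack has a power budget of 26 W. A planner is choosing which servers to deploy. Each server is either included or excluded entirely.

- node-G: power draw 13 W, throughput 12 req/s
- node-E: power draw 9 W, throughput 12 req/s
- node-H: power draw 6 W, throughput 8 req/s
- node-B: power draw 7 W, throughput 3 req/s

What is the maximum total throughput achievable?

24

Treat it as a binary knapsack problem.
node-G + node-E: power draw 13 + 9 = 22 ≤ 26, throughput 12 + 12 = 24.
node-E + node-H + node-B: power draw 9 + 6 + 7 = 22 ≤ 26, throughput 12 + 8 + 3 = 23.
node-G + node-H + node-B: power draw 13 + 6 + 7 = 26 ≤ 26, throughput 12 + 8 + 3 = 23.
Best is node-G and node-E with total throughput 24.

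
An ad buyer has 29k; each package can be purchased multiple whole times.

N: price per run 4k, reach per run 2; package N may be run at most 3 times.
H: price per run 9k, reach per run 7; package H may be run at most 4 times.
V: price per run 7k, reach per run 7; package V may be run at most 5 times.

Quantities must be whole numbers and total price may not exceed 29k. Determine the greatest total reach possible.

This is a bounded integer knapsack.
Take 4×V: price 28 ≤ 29, reach 4·7 = 28.
No other integer combination yields more.

28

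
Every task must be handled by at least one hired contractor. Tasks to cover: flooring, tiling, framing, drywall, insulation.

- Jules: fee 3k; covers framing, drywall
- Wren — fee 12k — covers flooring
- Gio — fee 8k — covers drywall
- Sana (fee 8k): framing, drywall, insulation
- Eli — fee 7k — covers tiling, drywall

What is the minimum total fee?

27

The greedy cost-per-new-task heuristic would pick Jules, Eli, Sana, and Wren for 30, but a cheaper cover exists.
Choose Wren, Sana, and Eli: together they cover flooring, tiling, framing, drywall, insulation — every task.
Total fee: 12 + 8 + 7 = 27.
No cover costs less than 27.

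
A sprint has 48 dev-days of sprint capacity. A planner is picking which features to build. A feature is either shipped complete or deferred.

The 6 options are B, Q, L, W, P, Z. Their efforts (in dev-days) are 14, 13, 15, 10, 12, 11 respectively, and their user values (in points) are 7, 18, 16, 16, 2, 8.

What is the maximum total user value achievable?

B + Q + W + Z: effort 14 + 13 + 10 + 11 = 48 ≤ 48, user value 7 + 18 + 16 + 8 = 49.
Q + W + P + Z: effort 13 + 10 + 12 + 11 = 46 ≤ 48, user value 18 + 16 + 2 + 8 = 44.
Q + L + W: effort 13 + 15 + 10 = 38 ≤ 48, user value 18 + 16 + 16 = 50.
Best is Q, L, and W with total user value 50.

50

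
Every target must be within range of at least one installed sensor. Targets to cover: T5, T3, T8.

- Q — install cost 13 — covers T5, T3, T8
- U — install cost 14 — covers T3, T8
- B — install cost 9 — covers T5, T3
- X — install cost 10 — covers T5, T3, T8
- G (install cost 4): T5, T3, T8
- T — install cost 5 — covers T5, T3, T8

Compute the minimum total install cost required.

4

G alone covers T5, T3, T8 — every target.
Total install cost: 4.
No cover costs less than 4.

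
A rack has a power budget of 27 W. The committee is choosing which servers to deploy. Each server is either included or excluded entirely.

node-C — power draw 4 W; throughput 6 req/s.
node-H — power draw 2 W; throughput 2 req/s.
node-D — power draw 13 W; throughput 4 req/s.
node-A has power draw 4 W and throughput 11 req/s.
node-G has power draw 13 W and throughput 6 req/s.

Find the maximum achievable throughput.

This is a 0-1 knapsack instance.
Allowing fractional choices, the relaxed optimum would be about 26.2, but servers are indivisible.
node-C + node-A + node-G: power draw 4 + 4 + 13 = 21 ≤ 27, throughput 6 + 11 + 6 = 23.
node-C + node-H + node-A + node-G: power draw 4 + 2 + 4 + 13 = 23 ≤ 27, throughput 6 + 2 + 11 + 6 = 25.
node-C + node-H + node-D + node-A: power draw 4 + 2 + 13 + 4 = 23 ≤ 27, throughput 6 + 2 + 4 + 11 = 23.
Best is node-C, node-H, node-A, and node-G with total throughput 25.

25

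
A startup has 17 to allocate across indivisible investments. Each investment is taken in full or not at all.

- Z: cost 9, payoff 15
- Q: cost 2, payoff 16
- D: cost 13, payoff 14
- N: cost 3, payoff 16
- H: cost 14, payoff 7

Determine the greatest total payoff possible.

Take Z, Q, and N: cost 9 + 2 + 3 = 14 ≤ 17, payoff 15 + 16 + 16 = 47.
No other feasible combination does better.

47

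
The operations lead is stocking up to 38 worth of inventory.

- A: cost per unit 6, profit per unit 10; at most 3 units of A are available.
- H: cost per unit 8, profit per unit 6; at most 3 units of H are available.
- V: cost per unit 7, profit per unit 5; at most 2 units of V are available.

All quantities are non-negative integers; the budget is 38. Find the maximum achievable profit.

This is a bounded integer knapsack.
A has the best ratio (10/6); taking only A gives at most 3×10 = 30 (stopped by the supply cap of 3).
Mixing does better — 3×A and 2×H: cost 34 ≤ 38, profit 3·10 + 2·6 = 42.

42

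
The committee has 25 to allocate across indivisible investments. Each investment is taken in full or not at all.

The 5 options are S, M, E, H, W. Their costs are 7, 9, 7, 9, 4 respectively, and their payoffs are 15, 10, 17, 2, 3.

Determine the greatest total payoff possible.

42

This is an integer program with binary decision variables.
Allowing fractional choices, the relaxed optimum would be about 43.5, but investments are indivisible.
S + E + H: cost 7 + 7 + 9 = 23 ≤ 25, payoff 15 + 17 + 2 = 34.
S + E + W: cost 7 + 7 + 4 = 18 ≤ 25, payoff 15 + 17 + 3 = 35.
S + M + E: cost 7 + 9 + 7 = 23 ≤ 25, payoff 15 + 10 + 17 = 42.
Best is S, M, and E with total payoff 42.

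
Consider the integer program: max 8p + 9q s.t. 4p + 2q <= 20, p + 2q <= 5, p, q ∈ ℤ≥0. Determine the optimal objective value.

(p,q)=(5,0): 4·5+2·0=20≤20, 1·5+2·0=5≤5, objective 40.
(p,q)=(4,0): 4·4+2·0=16≤20, 1·4+2·0=4≤5, objective 32.
No feasible integer point exceeds 40.

40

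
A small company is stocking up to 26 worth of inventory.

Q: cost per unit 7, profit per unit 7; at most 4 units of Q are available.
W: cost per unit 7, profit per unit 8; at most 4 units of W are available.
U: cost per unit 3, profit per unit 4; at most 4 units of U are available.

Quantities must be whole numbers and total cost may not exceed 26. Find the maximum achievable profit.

2×W and 4×U: cost 26 ≤ 26, profit 2·8 + 4·4 = 32.
1×Q, 1×W, and 4×U: cost 26 ≤ 26, profit 1·7 + 1·8 + 4·4 = 31.
Best is 32.

32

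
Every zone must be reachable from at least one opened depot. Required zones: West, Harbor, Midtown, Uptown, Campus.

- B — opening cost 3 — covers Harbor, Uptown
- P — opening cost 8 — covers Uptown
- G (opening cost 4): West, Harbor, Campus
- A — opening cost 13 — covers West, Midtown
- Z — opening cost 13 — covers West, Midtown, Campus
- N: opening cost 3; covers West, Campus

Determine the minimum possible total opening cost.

16

The greedy cost-per-new-zone heuristic would pick G, B, and A for 20, but a cheaper cover exists.
Choose B and Z: together they cover West, Harbor, Midtown, Uptown, Campus — every zone.
Total opening cost: 3 + 13 = 16.
No cover costs less than 16.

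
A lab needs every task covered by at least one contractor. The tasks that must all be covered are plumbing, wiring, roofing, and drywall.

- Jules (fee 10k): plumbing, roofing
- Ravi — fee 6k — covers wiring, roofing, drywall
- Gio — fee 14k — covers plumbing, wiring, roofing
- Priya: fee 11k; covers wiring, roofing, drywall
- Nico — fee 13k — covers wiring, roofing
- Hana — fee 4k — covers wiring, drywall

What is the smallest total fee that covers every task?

Choose Jules and Hana: together they cover plumbing, wiring, roofing, drywall — every task.
Total fee: 10 + 4 = 14.

14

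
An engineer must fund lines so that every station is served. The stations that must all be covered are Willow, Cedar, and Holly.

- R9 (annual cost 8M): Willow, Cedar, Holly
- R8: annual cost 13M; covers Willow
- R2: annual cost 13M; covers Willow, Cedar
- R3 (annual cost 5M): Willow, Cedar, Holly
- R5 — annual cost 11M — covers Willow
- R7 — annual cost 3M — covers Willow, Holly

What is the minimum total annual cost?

The greedy cost-per-new-station heuristic would pick R7 and R3 for 8, but a cheaper cover exists.
R3 alone covers Willow, Cedar, Holly — every station.
Total annual cost: 5.
No cover costs less than 5.

5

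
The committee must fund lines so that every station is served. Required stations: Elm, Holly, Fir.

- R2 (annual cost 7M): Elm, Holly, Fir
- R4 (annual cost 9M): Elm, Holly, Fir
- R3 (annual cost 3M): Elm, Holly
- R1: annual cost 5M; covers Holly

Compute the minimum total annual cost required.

7

The greedy cost-per-new-station heuristic would pick R3 and R2 for 10, but a cheaper cover exists.
R2 alone covers Elm, Holly, Fir — every station.
Total annual cost: 7.
No cover costs less than 7.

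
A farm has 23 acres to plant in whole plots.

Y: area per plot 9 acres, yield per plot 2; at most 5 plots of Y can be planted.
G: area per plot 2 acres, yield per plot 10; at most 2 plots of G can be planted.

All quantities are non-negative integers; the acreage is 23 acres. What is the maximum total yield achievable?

Take 2×Y and 2×G: area 22 ≤ 23, yield 2·2 + 2·10 = 24.
G has the best ratio (10/2) and is taken to its limit of 2; remaining capacity is filled optimally with the others.

24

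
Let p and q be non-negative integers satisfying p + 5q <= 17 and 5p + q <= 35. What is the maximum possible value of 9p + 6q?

Relaxing integrality, the LP optimum is 71.75 at (p,q) = (6.58, 2.08), which is not an integer point.
(p,q)=(6,2): 1·6+5·2=16≤17, 5·6+1·2=32≤35, objective 66.
(p,q)=(6,1): 1·6+5·1=11≤17, 5·6+1·1=31≤35, objective 60.
(p,q)=(5,2): 1·5+5·2=15≤17, 5·5+1·2=27≤35, objective 57.
The best lattice point is (6,2), giving 66.

66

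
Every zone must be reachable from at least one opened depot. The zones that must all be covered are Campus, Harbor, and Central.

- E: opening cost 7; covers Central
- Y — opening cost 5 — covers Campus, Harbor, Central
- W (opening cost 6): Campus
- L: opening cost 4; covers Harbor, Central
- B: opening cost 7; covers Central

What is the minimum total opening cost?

Y alone covers Campus, Harbor, Central — every zone.
Total opening cost: 5.
No cover costs less than 5.

5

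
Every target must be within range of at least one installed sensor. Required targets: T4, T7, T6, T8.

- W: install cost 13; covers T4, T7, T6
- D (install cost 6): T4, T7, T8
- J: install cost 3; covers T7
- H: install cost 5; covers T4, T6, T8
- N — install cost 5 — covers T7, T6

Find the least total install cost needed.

Choose J and H: together they cover T4, T7, T6, T8 — every target.
Total install cost: 3 + 5 = 8.

8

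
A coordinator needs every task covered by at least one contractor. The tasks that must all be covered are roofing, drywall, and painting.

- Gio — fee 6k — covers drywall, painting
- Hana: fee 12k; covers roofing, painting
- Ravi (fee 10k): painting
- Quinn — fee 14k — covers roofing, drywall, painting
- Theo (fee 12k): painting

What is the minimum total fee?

14

The greedy cost-per-new-task heuristic would pick Gio and Hana for 18, but a cheaper cover exists.
Quinn alone covers roofing, drywall, painting — every task.
Total fee: 14.
No cover costs less than 14.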